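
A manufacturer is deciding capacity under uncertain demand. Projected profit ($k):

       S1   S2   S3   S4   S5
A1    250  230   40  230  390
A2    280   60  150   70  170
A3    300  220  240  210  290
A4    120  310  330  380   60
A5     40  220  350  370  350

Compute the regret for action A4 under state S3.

Best payoff under S3 is 350.
Regret = 350 − 330 = 20.

20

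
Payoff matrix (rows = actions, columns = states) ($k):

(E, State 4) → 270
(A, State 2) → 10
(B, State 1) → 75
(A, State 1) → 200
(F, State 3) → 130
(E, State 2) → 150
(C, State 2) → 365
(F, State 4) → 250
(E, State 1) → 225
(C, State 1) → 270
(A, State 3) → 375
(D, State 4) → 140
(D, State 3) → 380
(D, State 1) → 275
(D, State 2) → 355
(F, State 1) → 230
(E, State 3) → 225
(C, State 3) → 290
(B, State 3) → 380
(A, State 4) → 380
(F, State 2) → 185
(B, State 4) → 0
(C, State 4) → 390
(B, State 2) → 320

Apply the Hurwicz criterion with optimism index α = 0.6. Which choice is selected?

A: 0.6·380 + 0.4·10 = 232
B: 0.6·380 + 0.4·0 = 228
C: 0.6·390 + 0.4·270 = 342
D: 0.6·380 + 0.4·140 = 284
E: 0.6·270 + 0.4·150 = 222
F: 0.6·250 + 0.4·130 = 202
Highest Hurwicz score = 342 → C.

C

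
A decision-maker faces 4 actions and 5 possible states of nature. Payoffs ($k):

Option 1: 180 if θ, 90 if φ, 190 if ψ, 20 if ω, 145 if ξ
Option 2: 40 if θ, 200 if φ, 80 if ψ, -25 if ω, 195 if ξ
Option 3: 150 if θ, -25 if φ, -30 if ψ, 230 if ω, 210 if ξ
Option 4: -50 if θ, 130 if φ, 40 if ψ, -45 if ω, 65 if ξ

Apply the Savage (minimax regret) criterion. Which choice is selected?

Column bests: θ=180, φ=200, ψ=190, ω=230, ξ=210.
Option 1 regrets: 0, 110, 0, 210, 65 → max 210
Option 2 regrets: 140, 0, 110, 255, 15 → max 255
Option 3 regrets: 30, 225, 220, 0, 0 → max 225
Option 4 regrets: 230, 70, 150, 275, 145 → max 275
Smallest max regret = 210 → Option 1.

Option 1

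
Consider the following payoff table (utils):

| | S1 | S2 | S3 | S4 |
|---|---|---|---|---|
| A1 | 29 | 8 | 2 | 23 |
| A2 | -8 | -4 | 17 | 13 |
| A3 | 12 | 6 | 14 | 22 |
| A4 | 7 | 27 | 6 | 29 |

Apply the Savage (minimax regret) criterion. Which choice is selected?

Column bests: S1=29, S2=27, S3=17, S4=29.
A1 regrets: 0, 19, 15, 6 → max 19
A2 regrets: 37, 31, 0, 16 → max 37
A3 regrets: 17, 21, 3, 7 → max 21
A4 regrets: 22, 0, 11, 0 → max 22
Smallest max regret = 19 → A1.

A1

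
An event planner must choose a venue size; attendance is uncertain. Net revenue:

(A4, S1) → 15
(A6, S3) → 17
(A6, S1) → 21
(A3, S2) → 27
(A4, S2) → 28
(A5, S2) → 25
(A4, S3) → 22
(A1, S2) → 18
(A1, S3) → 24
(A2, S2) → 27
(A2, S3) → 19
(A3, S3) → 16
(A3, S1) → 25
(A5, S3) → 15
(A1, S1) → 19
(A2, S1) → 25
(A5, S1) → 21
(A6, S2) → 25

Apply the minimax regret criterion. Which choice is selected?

A2

Column bests: S1=25, S2=28, S3=24.
A1 regrets: 6, 10, 0 → max 10
A2 regrets: 0, 1, 5 → max 5
A3 regrets: 0, 1, 8 → max 8
A4 regrets: 10, 0, 2 → max 10
A5 regrets: 4, 3, 9 → max 9
A6 regrets: 4, 3, 7 → max 7
Smallest max regret = 5 → A2.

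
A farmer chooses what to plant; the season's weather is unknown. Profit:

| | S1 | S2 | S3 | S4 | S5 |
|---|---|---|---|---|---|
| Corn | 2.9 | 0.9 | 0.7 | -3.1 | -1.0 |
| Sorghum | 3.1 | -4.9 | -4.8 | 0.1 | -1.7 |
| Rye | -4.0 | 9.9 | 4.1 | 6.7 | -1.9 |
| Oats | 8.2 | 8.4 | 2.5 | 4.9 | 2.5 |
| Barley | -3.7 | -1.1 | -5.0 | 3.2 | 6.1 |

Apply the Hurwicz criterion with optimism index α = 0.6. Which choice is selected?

Oats

Corn: 0.6·2.9 + 0.4·(-3.1) = 0.5
Sorghum: 0.6·3.1 + 0.4·(-4.9) = -0.1
Rye: 0.6·9.9 + 0.4·(-4.0) = 4.34
Oats: 0.6·8.4 + 0.4·2.5 = 6.04
Barley: 0.6·6.1 + 0.4·(-5.0) = 1.66
Highest Hurwicz score = 6.04 → Oats.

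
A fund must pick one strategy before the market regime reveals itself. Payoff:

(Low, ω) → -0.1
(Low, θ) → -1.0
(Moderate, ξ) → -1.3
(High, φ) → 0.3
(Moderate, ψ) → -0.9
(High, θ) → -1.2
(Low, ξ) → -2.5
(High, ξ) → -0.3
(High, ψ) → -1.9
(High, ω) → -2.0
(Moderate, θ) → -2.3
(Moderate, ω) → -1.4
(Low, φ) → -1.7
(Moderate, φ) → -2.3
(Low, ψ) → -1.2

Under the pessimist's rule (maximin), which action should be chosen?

Row minima: Low=-2.5, Moderate=-2.3, High=-2.0
Best worst-case = -2.0 → High.

High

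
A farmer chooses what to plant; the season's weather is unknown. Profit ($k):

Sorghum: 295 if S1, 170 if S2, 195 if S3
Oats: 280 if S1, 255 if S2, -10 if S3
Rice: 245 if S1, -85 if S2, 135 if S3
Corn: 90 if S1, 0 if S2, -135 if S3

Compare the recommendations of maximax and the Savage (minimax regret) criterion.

maximax → Sorghum; minimax regret → Sorghum (agree)

Row maxima: Sorghum=295, Oats=280, Rice=245, Corn=90
Best best-case = 295 → Sorghum.
Column bests: S1=295, S2=255, S3=195.
Sorghum regrets: 0, 85, 0 → max 85
Oats regrets: 15, 0, 205 → max 205
Rice regrets: 50, 340, 60 → max 340
Corn regrets: 205, 255, 330 → max 330
Smallest max regret = 85 → Sorghum.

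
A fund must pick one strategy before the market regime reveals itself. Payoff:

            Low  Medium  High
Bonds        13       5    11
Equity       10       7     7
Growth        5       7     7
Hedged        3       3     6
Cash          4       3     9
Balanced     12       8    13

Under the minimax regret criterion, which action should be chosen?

Column bests: Low=13, Medium=8, High=13.
Bonds regrets: 0, 3, 2 → max 3
Equity regrets: 3, 1, 6 → max 6
Growth regrets: 8, 1, 6 → max 8
Hedged regrets: 10, 5, 7 → max 10
Cash regrets: 9, 5, 4 → max 9
Balanced regrets: 1, 0, 0 → max 1
Smallest max regret = 1 → Balanced.

Balanced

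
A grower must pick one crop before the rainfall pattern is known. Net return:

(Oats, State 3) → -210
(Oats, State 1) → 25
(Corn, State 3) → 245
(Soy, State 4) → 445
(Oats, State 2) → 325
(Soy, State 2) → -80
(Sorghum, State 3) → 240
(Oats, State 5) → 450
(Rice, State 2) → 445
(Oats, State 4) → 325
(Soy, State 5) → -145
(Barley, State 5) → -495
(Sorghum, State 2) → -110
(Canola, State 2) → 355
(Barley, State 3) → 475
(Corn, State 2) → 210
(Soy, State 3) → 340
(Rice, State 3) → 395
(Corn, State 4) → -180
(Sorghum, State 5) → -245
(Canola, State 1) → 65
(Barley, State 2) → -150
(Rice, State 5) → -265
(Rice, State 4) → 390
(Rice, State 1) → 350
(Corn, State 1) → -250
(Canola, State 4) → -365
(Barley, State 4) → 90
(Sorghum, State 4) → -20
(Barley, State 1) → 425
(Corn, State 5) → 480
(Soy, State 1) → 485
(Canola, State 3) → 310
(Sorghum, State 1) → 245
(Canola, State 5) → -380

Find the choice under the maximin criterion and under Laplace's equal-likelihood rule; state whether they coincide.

maximin → Soy; laplace → Rice (disagree)

Row minima: Oats=-210, Rice=-265, Soy=-145, Corn=-250, Sorghum=-245, Canola=-380, Barley=-495
Best worst-case = -145 → Soy.
Row averages: Oats=183, Rice=263, Soy=209, Corn=101, Sorghum=22, Canola=-3, Barley=69
Highest average = 263 → Rice.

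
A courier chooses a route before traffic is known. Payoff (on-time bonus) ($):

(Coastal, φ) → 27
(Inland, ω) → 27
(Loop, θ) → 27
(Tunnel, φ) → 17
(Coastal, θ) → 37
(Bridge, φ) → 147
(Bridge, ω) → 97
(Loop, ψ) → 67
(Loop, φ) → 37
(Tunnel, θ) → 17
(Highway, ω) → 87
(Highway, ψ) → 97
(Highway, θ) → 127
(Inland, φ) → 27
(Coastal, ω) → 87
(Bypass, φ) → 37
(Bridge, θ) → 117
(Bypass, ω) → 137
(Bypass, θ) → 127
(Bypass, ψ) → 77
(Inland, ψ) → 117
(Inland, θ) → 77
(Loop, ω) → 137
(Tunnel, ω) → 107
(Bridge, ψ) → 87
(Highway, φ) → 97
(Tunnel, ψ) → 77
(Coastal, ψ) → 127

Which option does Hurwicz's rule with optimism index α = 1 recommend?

Bridge

Highway: 1·127 + 0·87 = 127
Loop: 1·137 + 0·27 = 137
Bypass: 1·137 + 0·37 = 137
Bridge: 1·147 + 0·87 = 147
Inland: 1·117 + 0·27 = 117
Coastal: 1·127 + 0·27 = 127
Tunnel: 1·107 + 0·17 = 107
Highest Hurwicz score = 147 → Bridge.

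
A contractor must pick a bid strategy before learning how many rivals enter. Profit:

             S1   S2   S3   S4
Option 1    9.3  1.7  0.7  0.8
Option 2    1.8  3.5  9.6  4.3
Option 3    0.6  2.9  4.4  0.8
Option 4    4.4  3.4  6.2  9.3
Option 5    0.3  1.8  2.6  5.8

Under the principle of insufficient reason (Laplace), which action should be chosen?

Row averages: Option 1=3.125, Option 2=4.8, Option 3=2.175, Option 4=5.825, Option 5=2.625
Highest average = 5.825 → Option 4.

Option 4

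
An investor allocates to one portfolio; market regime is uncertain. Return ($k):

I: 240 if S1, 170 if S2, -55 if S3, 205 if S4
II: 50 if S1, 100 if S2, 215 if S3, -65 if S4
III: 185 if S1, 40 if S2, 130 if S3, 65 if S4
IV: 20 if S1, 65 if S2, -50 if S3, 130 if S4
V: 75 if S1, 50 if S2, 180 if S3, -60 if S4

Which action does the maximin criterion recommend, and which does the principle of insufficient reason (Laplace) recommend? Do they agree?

maximin → III; laplace → I (disagree)

Row minima: I=-55, II=-65, III=40, IV=-50, V=-60
Best worst-case = 40 → III.
Row averages: I=140, II=75, III=105, IV=41.25, V=61.25
Highest average = 140 → I.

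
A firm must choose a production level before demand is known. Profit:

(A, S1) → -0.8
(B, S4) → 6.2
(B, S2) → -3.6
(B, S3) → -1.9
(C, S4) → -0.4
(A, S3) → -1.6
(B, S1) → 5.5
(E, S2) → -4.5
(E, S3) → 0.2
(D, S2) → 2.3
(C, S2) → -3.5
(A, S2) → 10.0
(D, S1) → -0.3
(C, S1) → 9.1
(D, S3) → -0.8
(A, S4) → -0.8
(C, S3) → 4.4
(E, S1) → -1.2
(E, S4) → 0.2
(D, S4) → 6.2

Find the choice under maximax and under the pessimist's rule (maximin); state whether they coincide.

Row maxima: A=10.0, B=6.2, C=9.1, D=6.2, E=0.2
Best best-case = 10.0 → A.
Row minima: A=-1.6, B=-3.6, C=-3.5, D=-0.8, E=-4.5
Best worst-case = -0.8 → D.

maximax → A; maximin → D (disagree)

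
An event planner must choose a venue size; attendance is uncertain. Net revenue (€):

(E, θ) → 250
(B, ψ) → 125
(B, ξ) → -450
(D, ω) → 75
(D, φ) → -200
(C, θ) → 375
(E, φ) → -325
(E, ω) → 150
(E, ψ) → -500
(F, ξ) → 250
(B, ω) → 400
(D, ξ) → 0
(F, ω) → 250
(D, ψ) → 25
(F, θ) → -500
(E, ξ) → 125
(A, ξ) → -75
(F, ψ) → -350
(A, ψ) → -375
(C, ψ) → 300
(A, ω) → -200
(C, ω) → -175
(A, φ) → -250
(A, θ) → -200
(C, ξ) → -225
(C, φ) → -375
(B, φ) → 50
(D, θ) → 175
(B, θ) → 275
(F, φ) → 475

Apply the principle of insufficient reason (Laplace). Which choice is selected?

Row averages: A=-220, B=80, C=-20, D=15, E=-60, F=25
Highest average = 80 → B.

B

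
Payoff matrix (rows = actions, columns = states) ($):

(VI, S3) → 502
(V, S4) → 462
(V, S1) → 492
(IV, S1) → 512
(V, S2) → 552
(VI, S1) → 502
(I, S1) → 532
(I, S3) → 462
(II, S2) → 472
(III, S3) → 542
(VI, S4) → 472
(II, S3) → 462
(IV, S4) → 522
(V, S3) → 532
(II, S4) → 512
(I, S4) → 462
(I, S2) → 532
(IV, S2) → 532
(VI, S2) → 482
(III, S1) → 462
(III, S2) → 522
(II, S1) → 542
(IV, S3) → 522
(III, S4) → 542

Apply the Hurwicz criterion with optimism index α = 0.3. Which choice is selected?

I: 0.3·532 + 0.7·462 = 483
II: 0.3·542 + 0.7·462 = 486
III: 0.3·542 + 0.7·462 = 486
IV: 0.3·532 + 0.7·512 = 518
V: 0.3·552 + 0.7·462 = 489
VI: 0.3·502 + 0.7·472 = 481
Highest Hurwicz score = 518 → IV.

IV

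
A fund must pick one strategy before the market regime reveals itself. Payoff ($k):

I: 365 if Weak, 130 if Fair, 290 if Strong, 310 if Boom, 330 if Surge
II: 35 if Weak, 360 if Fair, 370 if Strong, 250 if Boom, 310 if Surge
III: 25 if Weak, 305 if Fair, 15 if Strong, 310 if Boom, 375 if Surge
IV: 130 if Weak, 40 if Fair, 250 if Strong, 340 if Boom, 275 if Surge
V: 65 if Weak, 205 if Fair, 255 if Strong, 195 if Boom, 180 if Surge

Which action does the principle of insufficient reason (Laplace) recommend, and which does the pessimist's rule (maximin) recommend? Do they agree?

laplace → I; maximin → I (agree)

Row averages: I=285, II=265, III=206, IV=207, V=180
Highest average = 285 → I.
Row minima: I=130, II=35, III=15, IV=40, V=65
Best worst-case = 130 → I.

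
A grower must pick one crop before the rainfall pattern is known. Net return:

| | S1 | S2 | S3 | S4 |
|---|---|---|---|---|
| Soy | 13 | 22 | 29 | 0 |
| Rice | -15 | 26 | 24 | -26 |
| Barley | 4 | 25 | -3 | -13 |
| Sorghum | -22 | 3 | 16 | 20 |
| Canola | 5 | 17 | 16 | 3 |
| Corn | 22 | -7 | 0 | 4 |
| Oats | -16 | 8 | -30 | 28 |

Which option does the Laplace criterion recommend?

Row averages: Soy=16, Rice=2.25, Barley=3.25, Sorghum=4.25, Canola=10.25, Corn=4.75, Oats=-2.5
Highest average = 16 → Soy.

Soy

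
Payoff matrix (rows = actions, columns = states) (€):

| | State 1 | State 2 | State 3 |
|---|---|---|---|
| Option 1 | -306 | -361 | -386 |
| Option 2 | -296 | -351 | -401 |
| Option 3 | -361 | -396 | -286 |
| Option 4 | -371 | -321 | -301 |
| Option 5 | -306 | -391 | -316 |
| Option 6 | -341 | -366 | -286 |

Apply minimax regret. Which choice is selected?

Column bests: State 1=-296, State 2=-321, State 3=-286.
Option 1 regrets: 10, 40, 100 → max 100
Option 2 regrets: 0, 30, 115 → max 115
Option 3 regrets: 65, 75, 0 → max 75
Option 4 regrets: 75, 0, 15 → max 75
Option 5 regrets: 10, 70, 30 → max 70
Option 6 regrets: 45, 45, 0 → max 45
Smallest max regret = 45 → Option 6.

Option 6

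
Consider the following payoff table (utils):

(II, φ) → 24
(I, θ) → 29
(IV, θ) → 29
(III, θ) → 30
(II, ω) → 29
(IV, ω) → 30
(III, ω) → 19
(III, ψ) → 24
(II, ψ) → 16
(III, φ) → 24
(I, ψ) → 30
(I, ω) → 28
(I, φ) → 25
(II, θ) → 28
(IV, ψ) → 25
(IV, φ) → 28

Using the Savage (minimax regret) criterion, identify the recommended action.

Column bests: θ=30, φ=28, ψ=30, ω=30.
I regrets: 1, 3, 0, 2 → max 3
II regrets: 2, 4, 14, 1 → max 14
III regrets: 0, 4, 6, 11 → max 11
IV regrets: 1, 0, 5, 0 → max 5
Smallest max regret = 3 → I.

I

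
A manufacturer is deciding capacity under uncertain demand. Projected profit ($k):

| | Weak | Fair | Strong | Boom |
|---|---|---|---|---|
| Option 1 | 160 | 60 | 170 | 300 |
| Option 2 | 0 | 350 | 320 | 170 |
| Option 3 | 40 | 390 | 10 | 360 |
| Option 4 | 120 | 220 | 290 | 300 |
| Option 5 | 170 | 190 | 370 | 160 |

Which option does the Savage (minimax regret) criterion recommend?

Option 4

Column bests: Weak=170, Fair=390, Strong=370, Boom=360.
Option 1 regrets: 10, 330, 200, 60 → max 330
Option 2 regrets: 170, 40, 50, 190 → max 190
Option 3 regrets: 130, 0, 360, 0 → max 360
Option 4 regrets: 50, 170, 80, 60 → max 170
Option 5 regrets: 0, 200, 0, 200 → max 200
Smallest max regret = 170 → Option 4.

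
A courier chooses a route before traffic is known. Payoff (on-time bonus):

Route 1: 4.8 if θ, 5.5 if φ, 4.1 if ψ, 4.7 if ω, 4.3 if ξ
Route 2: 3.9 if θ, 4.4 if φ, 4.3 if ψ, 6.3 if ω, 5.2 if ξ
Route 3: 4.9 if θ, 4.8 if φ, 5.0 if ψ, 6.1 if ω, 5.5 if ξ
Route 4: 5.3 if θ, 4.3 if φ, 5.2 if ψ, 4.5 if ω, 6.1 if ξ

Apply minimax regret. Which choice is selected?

Column bests: θ=5.3, φ=5.5, ψ=5.2, ω=6.3, ξ=6.1.
Route 1 regrets: 0.5, 0.0, 1.1, 1.6, 1.8 → max 1.8
Route 2 regrets: 1.4, 1.1, 0.9, 0.0, 0.9 → max 1.4
Route 3 regrets: 0.4, 0.7, 0.2, 0.2, 0.6 → max 0.7
Route 4 regrets: 0.0, 1.2, 0.0, 1.8, 0.0 → max 1.8
Smallest max regret = 0.7 → Route 3.

Route 3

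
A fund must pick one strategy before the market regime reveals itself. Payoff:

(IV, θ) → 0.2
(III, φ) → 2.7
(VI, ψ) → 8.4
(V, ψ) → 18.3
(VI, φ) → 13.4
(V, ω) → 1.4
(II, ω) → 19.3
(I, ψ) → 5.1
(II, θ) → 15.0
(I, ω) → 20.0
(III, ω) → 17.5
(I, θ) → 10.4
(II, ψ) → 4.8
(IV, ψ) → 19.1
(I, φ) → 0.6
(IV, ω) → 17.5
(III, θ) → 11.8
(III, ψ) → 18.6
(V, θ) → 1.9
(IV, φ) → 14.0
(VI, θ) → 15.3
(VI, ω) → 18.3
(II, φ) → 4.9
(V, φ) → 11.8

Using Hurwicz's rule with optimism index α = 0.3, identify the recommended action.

I: 0.3·20.0 + 0.7·0.6 = 6.42
II: 0.3·19.3 + 0.7·4.8 = 9.15
III: 0.3·18.6 + 0.7·2.7 = 7.47
IV: 0.3·19.1 + 0.7·0.2 = 5.87
V: 0.3·18.3 + 0.7·1.4 = 6.47
VI: 0.3·18.3 + 0.7·8.4 = 11.37
Highest Hurwicz score = 11.37 → VI.

VI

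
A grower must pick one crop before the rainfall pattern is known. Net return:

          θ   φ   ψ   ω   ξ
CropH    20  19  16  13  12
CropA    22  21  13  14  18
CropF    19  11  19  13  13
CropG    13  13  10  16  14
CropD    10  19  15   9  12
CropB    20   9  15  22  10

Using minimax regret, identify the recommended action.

CropA

Column bests: θ=22, φ=21, ψ=19, ω=22, ξ=18.
CropH regrets: 2, 2, 3, 9, 6 → max 9
CropA regrets: 0, 0, 6, 8, 0 → max 8
CropF regrets: 3, 10, 0, 9, 5 → max 10
CropG regrets: 9, 8, 9, 6, 4 → max 9
CropD regrets: 12, 2, 4, 13, 6 → max 13
CropB regrets: 2, 12, 4, 0, 8 → max 12
Smallest max regret = 8 → CropA.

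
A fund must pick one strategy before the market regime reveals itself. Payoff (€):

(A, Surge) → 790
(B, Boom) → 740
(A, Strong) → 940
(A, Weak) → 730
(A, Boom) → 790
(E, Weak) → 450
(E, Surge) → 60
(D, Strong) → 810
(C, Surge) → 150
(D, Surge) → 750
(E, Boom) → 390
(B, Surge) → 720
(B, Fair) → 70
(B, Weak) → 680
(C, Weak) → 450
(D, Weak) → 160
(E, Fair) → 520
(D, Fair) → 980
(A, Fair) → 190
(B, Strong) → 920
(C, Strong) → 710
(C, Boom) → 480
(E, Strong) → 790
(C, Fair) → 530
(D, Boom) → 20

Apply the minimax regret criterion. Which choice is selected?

C

Column bests: Weak=730, Fair=980, Strong=940, Boom=790, Surge=790.
A regrets: 0, 790, 0, 0, 0 → max 790
B regrets: 50, 910, 20, 50, 70 → max 910
C regrets: 280, 450, 230, 310, 640 → max 640
D regrets: 570, 0, 130, 770, 40 → max 770
E regrets: 280, 460, 150, 400, 730 → max 730
Smallest max regret = 640 → C.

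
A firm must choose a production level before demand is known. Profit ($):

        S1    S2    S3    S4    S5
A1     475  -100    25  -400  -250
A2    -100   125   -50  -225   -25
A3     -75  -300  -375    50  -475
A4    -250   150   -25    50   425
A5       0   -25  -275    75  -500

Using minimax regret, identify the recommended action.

Column bests: S1=475, S2=150, S3=25, S4=75, S5=425.
A1 regrets: 0, 250, 0, 475, 675 → max 675
A2 regrets: 575, 25, 75, 300, 450 → max 575
A3 regrets: 550, 450, 400, 25, 900 → max 900
A4 regrets: 725, 0, 50, 25, 0 → max 725
A5 regrets: 475, 175, 300, 0, 925 → max 925
Smallest max regret = 575 → A2.

A2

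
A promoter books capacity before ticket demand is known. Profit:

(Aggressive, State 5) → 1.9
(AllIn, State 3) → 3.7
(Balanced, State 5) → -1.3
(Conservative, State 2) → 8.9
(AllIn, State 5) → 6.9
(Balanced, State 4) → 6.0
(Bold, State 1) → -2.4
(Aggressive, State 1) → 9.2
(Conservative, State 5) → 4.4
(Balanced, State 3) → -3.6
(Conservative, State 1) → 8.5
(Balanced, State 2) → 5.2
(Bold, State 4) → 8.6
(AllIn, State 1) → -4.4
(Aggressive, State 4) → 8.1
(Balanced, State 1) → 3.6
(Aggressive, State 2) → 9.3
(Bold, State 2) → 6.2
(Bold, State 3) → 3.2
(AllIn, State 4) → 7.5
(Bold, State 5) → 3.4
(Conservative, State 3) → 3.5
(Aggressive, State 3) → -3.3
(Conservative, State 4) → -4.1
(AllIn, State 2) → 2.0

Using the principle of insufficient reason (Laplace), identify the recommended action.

Row averages: Conservative=4.24, Balanced=1.98, Aggressive=5.04, Bold=3.8, AllIn=3.14
Highest average = 5.04 → Aggressive.

Aggressive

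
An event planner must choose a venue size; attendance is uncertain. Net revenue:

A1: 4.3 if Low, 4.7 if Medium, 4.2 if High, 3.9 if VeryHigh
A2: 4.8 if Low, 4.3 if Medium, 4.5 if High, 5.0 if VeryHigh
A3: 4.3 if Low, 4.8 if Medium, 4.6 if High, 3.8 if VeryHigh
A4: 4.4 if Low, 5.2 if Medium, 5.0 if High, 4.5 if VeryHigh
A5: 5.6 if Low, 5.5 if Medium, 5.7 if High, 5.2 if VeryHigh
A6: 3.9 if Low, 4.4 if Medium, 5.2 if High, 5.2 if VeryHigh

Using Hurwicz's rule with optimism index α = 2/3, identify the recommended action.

A5

A1: 2/3·4.7 + 1/3·3.9 = 133/30
A2: 2/3·5.0 + 1/3·4.3 = 143/30
A3: 2/3·4.8 + 1/3·3.8 = 67/15
A4: 2/3·5.2 + 1/3·4.4 = 74/15
A5: 2/3·5.7 + 1/3·5.2 = 83/15
A6: 2/3·5.2 + 1/3·3.9 = 143/30
Highest Hurwicz score = 83/15 → A5.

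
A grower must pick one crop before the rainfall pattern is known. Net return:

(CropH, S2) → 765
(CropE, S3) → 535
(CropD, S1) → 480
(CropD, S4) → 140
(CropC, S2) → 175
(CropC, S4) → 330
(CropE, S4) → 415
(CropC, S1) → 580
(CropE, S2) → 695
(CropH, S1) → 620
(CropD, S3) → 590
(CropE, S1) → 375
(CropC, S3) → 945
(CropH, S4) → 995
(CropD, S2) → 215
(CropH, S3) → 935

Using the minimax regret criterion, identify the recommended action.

Column bests: S1=620, S2=765, S3=945, S4=995.
CropE regrets: 245, 70, 410, 580 → max 580
CropC regrets: 40, 590, 0, 665 → max 665
CropD regrets: 140, 550, 355, 855 → max 855
CropH regrets: 0, 0, 10, 0 → max 10
Smallest max regret = 10 → CropH.

CropH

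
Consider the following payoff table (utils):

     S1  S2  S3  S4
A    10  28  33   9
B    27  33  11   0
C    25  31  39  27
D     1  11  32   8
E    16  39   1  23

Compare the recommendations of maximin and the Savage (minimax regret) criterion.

maximin → C; minimax regret → C (agree)

Row minima: A=9, B=0, C=25, D=1, E=1
Best worst-case = 25 → C.
Column bests: S1=27, S2=39, S3=39, S4=27.
A regrets: 17, 11, 6, 18 → max 18
B regrets: 0, 6, 28, 27 → max 28
C regrets: 2, 8, 0, 0 → max 8
D regrets: 26, 28, 7, 19 → max 28
E regrets: 11, 0, 38, 4 → max 38
Smallest max regret = 8 → C.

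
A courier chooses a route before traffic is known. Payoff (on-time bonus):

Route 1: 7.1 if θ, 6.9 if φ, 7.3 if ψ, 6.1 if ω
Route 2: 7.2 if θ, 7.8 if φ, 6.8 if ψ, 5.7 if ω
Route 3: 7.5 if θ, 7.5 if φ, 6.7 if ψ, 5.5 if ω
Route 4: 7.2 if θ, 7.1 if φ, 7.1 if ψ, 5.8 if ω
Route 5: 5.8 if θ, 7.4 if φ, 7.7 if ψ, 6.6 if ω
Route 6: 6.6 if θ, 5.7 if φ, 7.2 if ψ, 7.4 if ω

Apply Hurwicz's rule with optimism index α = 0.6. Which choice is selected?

Route 1: 0.6·7.3 + 0.4·6.1 = 6.82
Route 2: 0.6·7.8 + 0.4·5.7 = 6.96
Route 3: 0.6·7.5 + 0.4·5.5 = 6.7
Route 4: 0.6·7.2 + 0.4·5.8 = 6.64
Route 5: 0.6·7.7 + 0.4·5.8 = 6.94
Route 6: 0.6·7.4 + 0.4·5.7 = 6.72
Highest Hurwicz score = 6.96 → Route 2.

Route 2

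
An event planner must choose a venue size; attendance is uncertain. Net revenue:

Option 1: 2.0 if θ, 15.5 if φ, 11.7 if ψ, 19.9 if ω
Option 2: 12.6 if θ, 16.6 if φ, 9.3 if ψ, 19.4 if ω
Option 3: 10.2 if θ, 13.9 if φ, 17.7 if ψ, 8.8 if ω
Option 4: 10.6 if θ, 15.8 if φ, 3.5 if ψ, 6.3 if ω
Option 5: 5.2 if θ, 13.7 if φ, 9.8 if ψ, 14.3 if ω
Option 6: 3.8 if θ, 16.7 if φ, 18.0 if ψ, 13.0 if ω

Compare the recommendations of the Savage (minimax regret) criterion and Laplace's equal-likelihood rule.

minimax regret → Option 5; laplace → Option 2 (disagree)

Column bests: θ=12.6, φ=16.7, ψ=18.0, ω=19.9.
Option 1 regrets: 10.6, 1.2, 6.3, 0.0 → max 10.6
Option 2 regrets: 0.0, 0.1, 8.7, 0.5 → max 8.7
Option 3 regrets: 2.4, 2.8, 0.3, 11.1 → max 11.1
Option 4 regrets: 2.0, 0.9, 14.5, 13.6 → max 14.5
Option 5 regrets: 7.4, 3.0, 8.2, 5.6 → max 8.2
Option 6 regrets: 8.8, 0.0, 0.0, 6.9 → max 8.8
Smallest max regret = 8.2 → Option 5.
Row averages: Option 1=12.275, Option 2=14.475, Option 3=12.65, Option 4=9.05, Option 5=10.75, Option 6=12.875
Highest average = 14.475 → Option 2.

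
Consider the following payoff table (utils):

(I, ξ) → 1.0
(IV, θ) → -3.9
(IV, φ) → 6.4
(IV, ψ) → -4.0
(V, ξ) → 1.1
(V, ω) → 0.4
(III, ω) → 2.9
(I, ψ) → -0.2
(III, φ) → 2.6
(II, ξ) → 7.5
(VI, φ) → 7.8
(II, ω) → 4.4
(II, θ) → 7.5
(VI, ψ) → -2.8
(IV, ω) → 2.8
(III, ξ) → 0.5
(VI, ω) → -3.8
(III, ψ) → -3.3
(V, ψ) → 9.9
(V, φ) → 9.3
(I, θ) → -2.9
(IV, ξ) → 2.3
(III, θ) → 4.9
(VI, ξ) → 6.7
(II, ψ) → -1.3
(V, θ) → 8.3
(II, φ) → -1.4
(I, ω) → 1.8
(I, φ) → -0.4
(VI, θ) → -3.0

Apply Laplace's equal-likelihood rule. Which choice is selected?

V

Row averages: I=-0.14, II=3.34, III=1.52, IV=0.72, V=5.8, VI=0.98
Highest average = 5.8 → V.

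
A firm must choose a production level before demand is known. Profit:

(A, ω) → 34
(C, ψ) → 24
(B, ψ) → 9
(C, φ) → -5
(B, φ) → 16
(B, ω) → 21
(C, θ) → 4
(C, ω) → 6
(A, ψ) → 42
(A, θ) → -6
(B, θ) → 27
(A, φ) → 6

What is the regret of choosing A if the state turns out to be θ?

Best payoff under θ is 27.
Regret = 27 − (-6) = 33.

33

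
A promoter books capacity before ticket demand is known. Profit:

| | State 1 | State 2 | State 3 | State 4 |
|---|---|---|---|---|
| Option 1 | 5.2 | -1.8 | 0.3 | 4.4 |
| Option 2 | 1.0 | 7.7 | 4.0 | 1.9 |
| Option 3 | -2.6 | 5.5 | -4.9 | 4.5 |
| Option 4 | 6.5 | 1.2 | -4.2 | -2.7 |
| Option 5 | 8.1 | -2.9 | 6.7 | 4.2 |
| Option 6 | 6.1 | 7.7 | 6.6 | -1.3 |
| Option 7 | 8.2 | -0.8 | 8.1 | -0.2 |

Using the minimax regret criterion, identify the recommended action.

Option 6

Column bests: State 1=8.2, State 2=7.7, State 3=8.1, State 4=4.5.
Option 1 regrets: 3.0, 9.5, 7.8, 0.1 → max 9.5
Option 2 regrets: 7.2, 0.0, 4.1, 2.6 → max 7.2
Option 3 regrets: 10.8, 2.2, 13.0, 0.0 → max 13.0
Option 4 regrets: 1.7, 6.5, 12.3, 7.2 → max 12.3
Option 5 regrets: 0.1, 10.6, 1.4, 0.3 → max 10.6
Option 6 regrets: 2.1, 0.0, 1.5, 5.8 → max 5.8
Option 7 regrets: 0.0, 8.5, 0.0, 4.7 → max 8.5
Smallest max regret = 5.8 → Option 6.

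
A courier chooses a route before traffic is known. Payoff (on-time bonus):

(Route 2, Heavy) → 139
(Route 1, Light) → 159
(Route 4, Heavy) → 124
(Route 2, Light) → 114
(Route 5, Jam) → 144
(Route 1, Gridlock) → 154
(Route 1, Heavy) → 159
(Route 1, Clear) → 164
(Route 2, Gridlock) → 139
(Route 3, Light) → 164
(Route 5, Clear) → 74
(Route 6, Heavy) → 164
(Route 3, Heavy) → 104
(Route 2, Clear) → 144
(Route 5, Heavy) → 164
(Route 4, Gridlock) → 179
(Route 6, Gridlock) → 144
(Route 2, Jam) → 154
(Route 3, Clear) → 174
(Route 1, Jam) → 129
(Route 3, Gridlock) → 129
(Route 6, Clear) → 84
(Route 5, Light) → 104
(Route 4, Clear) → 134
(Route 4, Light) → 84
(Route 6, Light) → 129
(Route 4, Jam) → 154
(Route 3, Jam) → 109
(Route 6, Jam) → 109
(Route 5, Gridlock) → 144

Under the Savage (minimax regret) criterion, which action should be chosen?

Route 1

Column bests: Clear=174, Light=164, Heavy=164, Jam=154, Gridlock=179.
Route 1 regrets: 10, 5, 5, 25, 25 → max 25
Route 2 regrets: 30, 50, 25, 0, 40 → max 50
Route 3 regrets: 0, 0, 60, 45, 50 → max 60
Route 4 regrets: 40, 80, 40, 0, 0 → max 80
Route 5 regrets: 100, 60, 0, 10, 35 → max 100
Route 6 regrets: 90, 35, 0, 45, 35 → max 90
Smallest max regret = 25 → Route 1.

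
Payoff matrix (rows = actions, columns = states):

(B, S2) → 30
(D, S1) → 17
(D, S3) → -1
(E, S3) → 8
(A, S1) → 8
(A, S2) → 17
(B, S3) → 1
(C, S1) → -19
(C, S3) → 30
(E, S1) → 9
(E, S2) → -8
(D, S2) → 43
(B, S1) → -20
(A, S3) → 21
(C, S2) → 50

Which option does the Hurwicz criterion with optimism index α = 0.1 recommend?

A: 0.1·21 + 0.9·8 = 9.3
B: 0.1·30 + 0.9·(-20) = -15
C: 0.1·50 + 0.9·(-19) = -12.1
D: 0.1·43 + 0.9·(-1) = 3.4
E: 0.1·9 + 0.9·(-8) = -6.3
Highest Hurwicz score = 9.3 → A.

A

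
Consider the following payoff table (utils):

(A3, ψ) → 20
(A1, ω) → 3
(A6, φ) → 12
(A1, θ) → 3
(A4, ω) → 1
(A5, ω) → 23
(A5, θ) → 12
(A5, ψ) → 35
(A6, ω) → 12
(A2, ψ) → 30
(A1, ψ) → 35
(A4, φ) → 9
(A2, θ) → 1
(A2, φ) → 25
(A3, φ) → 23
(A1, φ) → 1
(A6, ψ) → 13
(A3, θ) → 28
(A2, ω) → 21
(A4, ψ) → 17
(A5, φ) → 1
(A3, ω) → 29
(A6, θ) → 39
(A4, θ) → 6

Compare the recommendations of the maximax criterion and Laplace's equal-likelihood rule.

maximax → A6; laplace → A3 (disagree)

Row maxima: A1=35, A2=30, A3=29, A4=17, A5=35, A6=39
Best best-case = 39 → A6.
Row averages: A1=10.5, A2=19.25, A3=25, A4=8.25, A5=17.75, A6=19
Highest average = 25 → A3.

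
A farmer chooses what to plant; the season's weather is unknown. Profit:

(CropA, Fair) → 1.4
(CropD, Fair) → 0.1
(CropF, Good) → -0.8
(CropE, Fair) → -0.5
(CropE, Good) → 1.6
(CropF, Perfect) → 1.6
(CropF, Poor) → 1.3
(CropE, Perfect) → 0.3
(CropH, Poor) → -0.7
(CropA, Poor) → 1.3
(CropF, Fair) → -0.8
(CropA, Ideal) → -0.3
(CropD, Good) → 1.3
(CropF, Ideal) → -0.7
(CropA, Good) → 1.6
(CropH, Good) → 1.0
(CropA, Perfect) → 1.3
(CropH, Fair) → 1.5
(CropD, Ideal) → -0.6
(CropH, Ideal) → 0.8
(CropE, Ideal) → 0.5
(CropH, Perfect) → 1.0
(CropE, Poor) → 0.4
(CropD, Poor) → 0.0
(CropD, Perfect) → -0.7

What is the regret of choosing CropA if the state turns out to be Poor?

Best payoff under Poor is 1.3.
Regret = 1.3 − 1.3 = 0.0.

0.0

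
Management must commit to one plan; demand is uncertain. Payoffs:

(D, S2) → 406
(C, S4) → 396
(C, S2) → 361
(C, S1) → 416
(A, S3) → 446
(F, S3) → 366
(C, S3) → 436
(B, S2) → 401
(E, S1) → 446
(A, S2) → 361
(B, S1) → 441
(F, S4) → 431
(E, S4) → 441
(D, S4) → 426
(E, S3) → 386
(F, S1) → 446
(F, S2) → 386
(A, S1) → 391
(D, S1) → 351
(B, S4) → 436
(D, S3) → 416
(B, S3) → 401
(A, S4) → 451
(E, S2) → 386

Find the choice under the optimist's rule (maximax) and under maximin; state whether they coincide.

Row maxima: A=451, B=441, C=436, D=426, E=446, F=446
Best best-case = 451 → A.
Row minima: A=361, B=401, C=361, D=351, E=386, F=366
Best worst-case = 401 → B.

maximax → A; maximin → B (disagree)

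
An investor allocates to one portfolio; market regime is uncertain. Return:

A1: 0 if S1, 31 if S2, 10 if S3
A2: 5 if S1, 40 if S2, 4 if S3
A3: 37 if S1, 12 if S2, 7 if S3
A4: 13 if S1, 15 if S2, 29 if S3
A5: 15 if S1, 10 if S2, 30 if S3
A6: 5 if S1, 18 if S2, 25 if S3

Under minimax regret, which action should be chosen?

A4

Column bests: S1=37, S2=40, S3=30.
A1 regrets: 37, 9, 20 → max 37
A2 regrets: 32, 0, 26 → max 32
A3 regrets: 0, 28, 23 → max 28
A4 regrets: 24, 25, 1 → max 25
A5 regrets: 22, 30, 0 → max 30
A6 regrets: 32, 22, 5 → max 32
Smallest max regret = 25 → A4.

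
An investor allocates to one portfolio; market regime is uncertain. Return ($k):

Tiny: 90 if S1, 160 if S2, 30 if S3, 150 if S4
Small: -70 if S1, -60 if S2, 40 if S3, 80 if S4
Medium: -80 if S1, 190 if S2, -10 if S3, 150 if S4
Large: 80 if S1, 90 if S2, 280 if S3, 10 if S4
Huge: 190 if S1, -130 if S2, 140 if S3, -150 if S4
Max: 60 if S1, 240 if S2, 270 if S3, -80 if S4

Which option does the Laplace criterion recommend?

Max

Row averages: Tiny=107.5, Small=-2.5, Medium=62.5, Large=115, Huge=12.5, Max=122.5
Highest average = 122.5 → Max.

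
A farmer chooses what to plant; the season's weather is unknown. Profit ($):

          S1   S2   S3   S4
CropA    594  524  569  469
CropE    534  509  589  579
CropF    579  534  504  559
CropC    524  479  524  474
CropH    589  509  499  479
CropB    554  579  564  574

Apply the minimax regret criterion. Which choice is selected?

Column bests: S1=594, S2=579, S3=589, S4=579.
CropA regrets: 0, 55, 20, 110 → max 110
CropE regrets: 60, 70, 0, 0 → max 70
CropF regrets: 15, 45, 85, 20 → max 85
CropC regrets: 70, 100, 65, 105 → max 105
CropH regrets: 5, 70, 90, 100 → max 100
CropB regrets: 40, 0, 25, 5 → max 40
Smallest max regret = 40 → CropB.

CropB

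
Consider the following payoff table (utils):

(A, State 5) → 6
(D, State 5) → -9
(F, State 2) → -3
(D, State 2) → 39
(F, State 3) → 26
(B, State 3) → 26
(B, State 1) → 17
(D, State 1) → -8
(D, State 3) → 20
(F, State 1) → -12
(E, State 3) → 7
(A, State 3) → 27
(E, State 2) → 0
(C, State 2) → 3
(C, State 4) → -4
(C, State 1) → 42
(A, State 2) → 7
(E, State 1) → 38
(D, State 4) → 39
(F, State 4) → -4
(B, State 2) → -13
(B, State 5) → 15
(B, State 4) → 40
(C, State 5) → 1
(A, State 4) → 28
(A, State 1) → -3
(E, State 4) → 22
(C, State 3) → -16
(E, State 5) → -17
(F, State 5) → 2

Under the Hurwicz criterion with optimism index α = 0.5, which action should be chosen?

A: 0.5·28 + 0.5·(-3) = 12.5
B: 0.5·40 + 0.5·(-13) = 13.5
C: 0.5·42 + 0.5·(-16) = 13
D: 0.5·39 + 0.5·(-9) = 15
E: 0.5·38 + 0.5·(-17) = 10.5
F: 0.5·26 + 0.5·(-12) = 7
Highest Hurwicz score = 15 → D.

D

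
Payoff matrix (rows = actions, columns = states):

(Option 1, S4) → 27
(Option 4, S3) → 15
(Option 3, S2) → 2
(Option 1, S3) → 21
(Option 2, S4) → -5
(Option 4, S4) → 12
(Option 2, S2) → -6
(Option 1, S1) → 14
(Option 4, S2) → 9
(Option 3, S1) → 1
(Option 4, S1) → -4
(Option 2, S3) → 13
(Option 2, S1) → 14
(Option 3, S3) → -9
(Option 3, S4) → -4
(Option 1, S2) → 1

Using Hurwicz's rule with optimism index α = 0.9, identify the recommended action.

Option 1: 0.9·27 + 0.1·1 = 24.4
Option 2: 0.9·14 + 0.1·(-6) = 12
Option 3: 0.9·2 + 0.1·(-9) = 0.9
Option 4: 0.9·15 + 0.1·(-4) = 13.1
Highest Hurwicz score = 24.4 → Option 1.

Option 1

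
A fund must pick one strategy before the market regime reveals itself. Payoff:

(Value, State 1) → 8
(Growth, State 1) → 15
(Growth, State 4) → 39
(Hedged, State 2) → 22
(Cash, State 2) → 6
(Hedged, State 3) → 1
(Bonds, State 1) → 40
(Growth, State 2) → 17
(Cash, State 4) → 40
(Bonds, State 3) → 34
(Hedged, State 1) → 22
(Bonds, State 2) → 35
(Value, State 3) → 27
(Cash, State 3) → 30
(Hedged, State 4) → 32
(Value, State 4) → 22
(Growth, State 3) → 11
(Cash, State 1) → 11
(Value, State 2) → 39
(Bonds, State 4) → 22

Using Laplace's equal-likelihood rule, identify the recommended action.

Row averages: Growth=20.5, Cash=21.75, Bonds=32.75, Hedged=19.25, Value=24
Highest average = 32.75 → Bonds.

Bonds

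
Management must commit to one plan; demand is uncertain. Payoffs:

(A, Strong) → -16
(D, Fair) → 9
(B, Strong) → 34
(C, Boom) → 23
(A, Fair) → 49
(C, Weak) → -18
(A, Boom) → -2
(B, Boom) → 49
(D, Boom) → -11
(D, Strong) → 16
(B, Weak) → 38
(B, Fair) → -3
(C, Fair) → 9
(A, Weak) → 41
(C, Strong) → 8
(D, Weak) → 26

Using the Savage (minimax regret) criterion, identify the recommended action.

Column bests: Weak=41, Fair=49, Strong=34, Boom=49.
A regrets: 0, 0, 50, 51 → max 51
B regrets: 3, 52, 0, 0 → max 52
C regrets: 59, 40, 26, 26 → max 59
D regrets: 15, 40, 18, 60 → max 60
Smallest max regret = 51 → A.

A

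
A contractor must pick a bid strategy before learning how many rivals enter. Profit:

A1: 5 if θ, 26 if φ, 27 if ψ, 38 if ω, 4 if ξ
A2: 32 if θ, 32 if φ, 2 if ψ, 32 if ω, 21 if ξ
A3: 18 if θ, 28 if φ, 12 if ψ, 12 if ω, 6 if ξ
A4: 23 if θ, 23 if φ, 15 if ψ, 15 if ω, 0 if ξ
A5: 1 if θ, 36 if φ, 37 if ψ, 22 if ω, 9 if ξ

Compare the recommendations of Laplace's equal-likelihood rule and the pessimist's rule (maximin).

Row averages: A1=20, A2=23.8, A3=15.2, A4=15.2, A5=21
Highest average = 23.8 → A2.
Row minima: A1=4, A2=2, A3=6, A4=0, A5=1
Best worst-case = 6 → A3.

laplace → A2; maximin → A3 (disagree)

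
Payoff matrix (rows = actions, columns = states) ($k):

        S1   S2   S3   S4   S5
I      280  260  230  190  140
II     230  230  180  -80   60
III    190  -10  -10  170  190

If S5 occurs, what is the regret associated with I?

Best payoff under S5 is 190.
Regret = 190 − 140 = 50.

50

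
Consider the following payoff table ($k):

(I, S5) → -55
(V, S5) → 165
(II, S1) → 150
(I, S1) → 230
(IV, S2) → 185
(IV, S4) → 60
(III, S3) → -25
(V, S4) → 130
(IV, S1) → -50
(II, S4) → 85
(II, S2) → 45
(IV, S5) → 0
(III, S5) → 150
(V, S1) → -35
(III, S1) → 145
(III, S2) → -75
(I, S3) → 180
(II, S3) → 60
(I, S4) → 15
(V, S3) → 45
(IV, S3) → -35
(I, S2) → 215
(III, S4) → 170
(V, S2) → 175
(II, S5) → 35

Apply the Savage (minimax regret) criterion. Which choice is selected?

II

Column bests: S1=230, S2=215, S3=180, S4=170, S5=165.
I regrets: 0, 0, 0, 155, 220 → max 220
II regrets: 80, 170, 120, 85, 130 → max 170
III regrets: 85, 290, 205, 0, 15 → max 290
IV regrets: 280, 30, 215, 110, 165 → max 280
V regrets: 265, 40, 135, 40, 0 → max 265
Smallest max regret = 170 → II.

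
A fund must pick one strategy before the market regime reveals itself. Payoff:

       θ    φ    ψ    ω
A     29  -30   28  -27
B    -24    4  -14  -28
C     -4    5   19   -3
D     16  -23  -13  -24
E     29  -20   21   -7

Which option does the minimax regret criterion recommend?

Column bests: θ=29, φ=5, ψ=28, ω=-3.
A regrets: 0, 35, 0, 24 → max 35
B regrets: 53, 1, 42, 25 → max 53
C regrets: 33, 0, 9, 0 → max 33
D regrets: 13, 28, 41, 21 → max 41
E regrets: 0, 25, 7, 4 → max 25
Smallest max regret = 25 → E.

E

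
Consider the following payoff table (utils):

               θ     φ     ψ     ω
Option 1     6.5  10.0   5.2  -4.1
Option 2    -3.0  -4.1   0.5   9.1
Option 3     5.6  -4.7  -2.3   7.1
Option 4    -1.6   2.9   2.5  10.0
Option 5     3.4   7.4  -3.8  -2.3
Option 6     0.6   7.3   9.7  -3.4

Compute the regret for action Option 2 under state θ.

Best payoff under θ is 6.5.
Regret = 6.5 − (-3.0) = 9.5.

9.5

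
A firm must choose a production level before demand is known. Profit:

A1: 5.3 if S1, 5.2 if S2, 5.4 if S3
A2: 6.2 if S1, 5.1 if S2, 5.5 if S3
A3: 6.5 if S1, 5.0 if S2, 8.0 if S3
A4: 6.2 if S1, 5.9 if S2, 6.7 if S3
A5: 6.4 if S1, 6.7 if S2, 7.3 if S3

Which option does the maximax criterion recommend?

A3

Row maxima: A1=5.4, A2=6.2, A3=8.0, A4=6.7, A5=7.3
Best best-case = 8.0 → A3.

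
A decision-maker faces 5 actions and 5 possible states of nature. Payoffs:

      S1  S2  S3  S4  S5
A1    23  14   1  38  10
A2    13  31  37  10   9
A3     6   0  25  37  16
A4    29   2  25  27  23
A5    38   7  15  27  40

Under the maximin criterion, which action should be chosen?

A2

Row minima: A1=1, A2=9, A3=0, A4=2, A5=7
Best worst-case = 9 → A2.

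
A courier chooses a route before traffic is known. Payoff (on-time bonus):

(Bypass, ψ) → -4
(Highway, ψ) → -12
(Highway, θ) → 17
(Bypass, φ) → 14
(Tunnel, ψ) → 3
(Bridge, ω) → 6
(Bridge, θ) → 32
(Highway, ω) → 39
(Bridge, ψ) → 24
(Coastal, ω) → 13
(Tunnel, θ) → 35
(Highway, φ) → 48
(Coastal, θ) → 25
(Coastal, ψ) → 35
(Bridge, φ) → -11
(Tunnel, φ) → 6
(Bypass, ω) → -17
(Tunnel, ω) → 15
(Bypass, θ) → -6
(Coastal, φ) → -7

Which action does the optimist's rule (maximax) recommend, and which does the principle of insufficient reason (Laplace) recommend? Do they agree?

Row maxima: Coastal=35, Bridge=32, Bypass=14, Tunnel=35, Highway=48
Best best-case = 48 → Highway.
Row averages: Coastal=16.5, Bridge=12.75, Bypass=-3.25, Tunnel=14.75, Highway=23
Highest average = 23 → Highway.

maximax → Highway; laplace → Highway (agree)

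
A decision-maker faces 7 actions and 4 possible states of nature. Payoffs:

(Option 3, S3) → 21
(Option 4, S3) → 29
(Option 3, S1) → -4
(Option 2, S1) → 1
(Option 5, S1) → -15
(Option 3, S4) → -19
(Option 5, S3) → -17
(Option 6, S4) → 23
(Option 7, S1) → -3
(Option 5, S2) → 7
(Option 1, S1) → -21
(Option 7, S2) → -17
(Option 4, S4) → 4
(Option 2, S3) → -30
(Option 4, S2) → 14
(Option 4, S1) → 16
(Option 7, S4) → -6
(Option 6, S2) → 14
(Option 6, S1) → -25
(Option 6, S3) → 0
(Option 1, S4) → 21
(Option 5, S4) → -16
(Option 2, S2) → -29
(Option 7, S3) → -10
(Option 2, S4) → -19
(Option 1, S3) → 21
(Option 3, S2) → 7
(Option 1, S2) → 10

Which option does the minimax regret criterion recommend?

Option 4

Column bests: S1=16, S2=14, S3=29, S4=23.
Option 1 regrets: 37, 4, 8, 2 → max 37
Option 2 regrets: 15, 43, 59, 42 → max 59
Option 3 regrets: 20, 7, 8, 42 → max 42
Option 4 regrets: 0, 0, 0, 19 → max 19
Option 5 regrets: 31, 7, 46, 39 → max 46
Option 6 regrets: 41, 0, 29, 0 → max 41
Option 7 regrets: 19, 31, 39, 29 → max 39
Smallest max regret = 19 → Option 4.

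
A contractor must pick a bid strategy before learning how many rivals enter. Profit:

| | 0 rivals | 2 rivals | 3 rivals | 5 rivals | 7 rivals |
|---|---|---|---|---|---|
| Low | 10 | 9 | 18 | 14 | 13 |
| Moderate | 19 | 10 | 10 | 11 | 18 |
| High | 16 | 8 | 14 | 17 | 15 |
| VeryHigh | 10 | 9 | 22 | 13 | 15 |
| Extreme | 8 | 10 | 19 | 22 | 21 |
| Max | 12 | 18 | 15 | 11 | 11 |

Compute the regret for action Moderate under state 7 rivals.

3

Best payoff under 7 rivals is 21.
Regret = 21 − 18 = 3.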